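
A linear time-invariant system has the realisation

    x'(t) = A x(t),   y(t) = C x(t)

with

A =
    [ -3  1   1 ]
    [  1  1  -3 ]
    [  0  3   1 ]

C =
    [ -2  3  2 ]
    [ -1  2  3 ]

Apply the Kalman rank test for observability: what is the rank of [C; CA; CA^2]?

3

CA = [[9, 7, -9], [5, 10, -4]]
CA^2 = [[-20, -11, -21], [-5, 3, -29]]
Observability matrix O = [C; CA; CA^2] = [[-2, 3, 2], [-1, 2, 3], [9, 7, -9], [5, 10, -4], [-20, -11, -21], [-5, 3, -29]]
Take the 3×3 submatrix of O formed by rows 1, 2, 3: [[-2, 3, 2], [-1, 2, 3], [9, 7, -9]]. Its determinant is (-2)·(2·(-9) - 3·7) - 3·((-1)·(-9) - 3·9) + 2·((-1)·7 - 2·9) = (-2)·(-39) - 3·(-18) + 2·(-25) = 82 ≠ 0.
So rank(O) ≥ 3; since O has 3 columns, rank(O) = 3.
rank(O) = 3 = n, so the pair (A, C) is completely observable.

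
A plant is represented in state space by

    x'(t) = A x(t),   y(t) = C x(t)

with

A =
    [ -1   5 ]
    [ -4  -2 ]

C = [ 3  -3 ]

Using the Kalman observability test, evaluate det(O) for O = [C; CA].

CA = [[9, 21]]
Observability matrix O = [C; CA] = [[3, -3], [9, 21]]
det(O) = 3·21 - (-3)·9 = 63 - (-27) = 90
Since det(O) ≠ 0, rank(O) = 2 and the system is completely observable.

90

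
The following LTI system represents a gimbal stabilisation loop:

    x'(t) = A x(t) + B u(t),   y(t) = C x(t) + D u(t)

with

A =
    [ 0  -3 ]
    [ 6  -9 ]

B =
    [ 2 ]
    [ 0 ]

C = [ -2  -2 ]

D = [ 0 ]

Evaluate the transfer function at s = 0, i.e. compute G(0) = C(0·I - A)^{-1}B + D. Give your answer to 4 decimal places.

G(0) = C(-A)^{-1}B + D = -C A^{-1} B + D.
det A = 18, so A^{-1} = (1/18)·adj(A) = [[-1/2, 1/6], [-1/3, 0]]
A^{-1} B = [-1, -2/3]^T
C A^{-1} B = 10/3
G(0) = D - C A^{-1} B = 0 - (10/3) = -10/3 ≈ -3.3333

-3.3333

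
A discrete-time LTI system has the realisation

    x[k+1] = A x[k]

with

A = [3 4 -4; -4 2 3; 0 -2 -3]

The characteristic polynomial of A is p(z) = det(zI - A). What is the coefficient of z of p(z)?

Expand det(zI - A) for the 3×3 matrix.
p(z) = z^3 - 2z^2 + 13z + 80.
(Check: constant term = det(-A) = (-1)^3 det A = 80; coefficient of z^2 = -tr A = -2.)
The coefficient of z is 13.

13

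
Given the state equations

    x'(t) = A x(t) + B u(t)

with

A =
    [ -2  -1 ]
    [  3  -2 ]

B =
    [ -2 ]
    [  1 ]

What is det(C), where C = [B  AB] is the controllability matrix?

13

AB = [[3], [-8]]
Controllability matrix C = [B  AB] = [[-2, 3], [1, -8]]
det(C) = (-2)·(-8) - 3·1 = 16 - 3 = 13
Since det(C) ≠ 0, rank(C) = 2 and the system is completely controllable.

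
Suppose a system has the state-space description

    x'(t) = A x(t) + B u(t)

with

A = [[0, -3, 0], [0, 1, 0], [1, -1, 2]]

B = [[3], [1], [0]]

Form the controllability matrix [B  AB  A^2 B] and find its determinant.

AB = [[-3], [1], [2]]
A^2B = [[-3], [1], [0]]
Controllability matrix C = [B  AB  A^2B] = [[3, -3, -3], [1, 1, 1], [0, 2, 0]]
Expanding along the first row, det(C) = 3·(1·0 - 1·2) - (-3)·(1·0 - 1·0) + (-3)·(1·2 - 1·0) = 3·(-2) - (-3)·0 + (-3)·2 = -12
Since det(C) ≠ 0, rank(C) = 3 and the system is completely controllable.

-12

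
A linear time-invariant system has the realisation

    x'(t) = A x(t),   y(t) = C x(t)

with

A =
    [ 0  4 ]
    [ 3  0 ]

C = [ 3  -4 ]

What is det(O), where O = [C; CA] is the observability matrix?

-12

CA = [[-12, 12]]
Observability matrix O = [C; CA] = [[3, -4], [-12, 12]]
det(O) = 3·12 - (-4)·(-12) = 36 - 48 = -12
Since det(O) ≠ 0, rank(O) = 2 and the system is completely observable.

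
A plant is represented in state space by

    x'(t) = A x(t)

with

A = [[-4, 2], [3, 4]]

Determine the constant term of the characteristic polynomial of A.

For a 2×2 matrix, det(sI - A) = s^2 - (tr A)s + det A.
tr A = 0, det A = -22.
So p(s) = s^2 - 22.
The constant term is -22.

-22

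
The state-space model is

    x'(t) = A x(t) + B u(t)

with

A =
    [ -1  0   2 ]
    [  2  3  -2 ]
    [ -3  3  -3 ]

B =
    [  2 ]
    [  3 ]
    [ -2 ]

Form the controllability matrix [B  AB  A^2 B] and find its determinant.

AB = [[-6], [17], [9]]
A^2B = [[24], [21], [42]]
Controllability matrix C = [B  AB  A^2B] = [[2, -6, 24], [3, 17, 21], [-2, 9, 42]]
Expanding along the first row, det(C) = 2·(17·42 - 21·9) - (-6)·(3·42 - 21·(-2)) + 24·(3·9 - 17·(-2)) = 2·525 - (-6)·168 + 24·61 = 3522
Since det(C) ≠ 0, rank(C) = 3 and the system is completely controllable.

3522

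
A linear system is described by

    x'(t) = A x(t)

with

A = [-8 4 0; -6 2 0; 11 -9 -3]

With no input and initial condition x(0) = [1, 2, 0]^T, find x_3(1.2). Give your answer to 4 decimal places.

det(sI - A) = s^3 - (tr A)s^2 + (M11 + M22 + M33)s - det A, where Mii is the 2×2 principal minor of A obtained by deleting row i and column i.
tr A = (-8) + 2 + (-3) = -9; M11 = 2·(-3) - 0·(-9) = -6 - 0 = -6; M22 = (-8)·(-3) - 0·11 = 24 - 0 = 24; M33 = (-8)·2 - 4·(-6) = -16 - (-24) = 8; sum of minors = 26.
det A = (-8)·(2·(-3) - 0·(-9)) - 4·((-6)·(-3) - 0·11) + 0·((-6)·(-9) - 2·11) = (-8)·(-6) - 4·18 + 0·32 = -24.
So p(s) = det(sI - A) = s^3 + 9s^2 + 26s + 24.
Rational-root test: any integer root divides 24. Testing small divisors, s = -2 works: p(-2) = -8 + 36 + (-52) + 24 = 0, so (s + 2) is a factor.
Dividing, p(s) = (s + 2)(s^2 + 7s + 12).
Factor s^2 + 7s + 12: two numbers with sum -7 and product 12 are -3 and -4, so s^2 + 7s + 12 = (s + 3)(s + 4).
Hence p(s) = (s + 2) (s + 3) (s + 4), with roots -4, -3, -2.
The eigenvalues -4, -3, -2 are distinct and real, so A is diagonalisable and x(t) = e^{At} x(0) = V diag(e^{λ_i t}) V^{-1} x(0), where the columns of V are the eigenvectors.
λ = -4: A - (-4)I = [[-4, 4, 0], [-6, 6, 0], [11, -9, 1]]. v must be orthogonal to every row; (row 1) × (row 3) = [4, 4, -8], so take v_1 = [1, 1, -2]^T.
λ = -3: A - (-3)I = [[-5, 4, 0], [-6, 5, 0], [11, -9, 0]]. v must be orthogonal to every row; (row 1) × (row 2) = [0, 0, -1], so take v_2 = [0, 0, 1]^T.
λ = -2: A - (-2)I = [[-6, 4, 0], [-6, 4, 0], [11, -9, -1]]. v must be orthogonal to every row; (row 1) × (row 3) = [-4, -6, 10], so take v_3 = [2, 3, -5]^T.
V = [v_1 v_2 v_3] = [[1, 0, 2], [1, 0, 3], [-2, 1, -5]] has det V = -1, so V^{-1} = adj(V)/det V = [[3, -2, 0], [1, 1, 1], [-1, 1, 0]].
Modal coordinates z(0) = V^{-1} x(0): 3·1 + (-2)·2 + 0·0 = -1; 1·1 + 1·2 + 1·0 = 3; (-1)·1 + 1·2 + 0·0 = 1; so z(0) = [-1, 3, 1]^T.
x_3(t) = Σ_i (v_i)_3 · z_i(0) · e^{λ_i t} (row 3 of V times the modal terms).
x_3(1.2) = (-2)·(-1)·e^{-4·1.2} + 1·3·e^{-3·1.2} + (-5)·1·e^{-2·1.2} = 2·0.008230 + 3·0.027324 + (-5)·0.090718 = -0.3552.

-0.3552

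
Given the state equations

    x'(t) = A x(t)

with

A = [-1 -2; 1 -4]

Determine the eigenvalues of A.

det(sI - A) = s^2 - (tr A)s + det A, with tr A = (-1) + (-4) = -5 and det A = (-1)·(-4) - (-2)·1 = 4 - (-2) = 6.
So p(s) = det(sI - A) = s^2 + 5s + 6.
Factor s^2 + 5s + 6: two numbers with sum -5 and product 6 are -2 and -3, so s^2 + 5s + 6 = (s + 2)(s + 3).
Hence p(s) = (s + 2) (s + 3), with roots -3, -2.
All eigenvalues have negative real part, so the system is asymptotically stable.

-3, -2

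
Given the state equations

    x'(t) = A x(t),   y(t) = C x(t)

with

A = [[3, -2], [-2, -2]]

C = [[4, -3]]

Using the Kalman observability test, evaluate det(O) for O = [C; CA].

46

CA = [[18, -2]]
Observability matrix O = [C; CA] = [[4, -3], [18, -2]]
det(O) = 4·(-2) - (-3)·18 = -8 - (-54) = 46
Since det(O) ≠ 0, rank(O) = 2 and the system is completely observable.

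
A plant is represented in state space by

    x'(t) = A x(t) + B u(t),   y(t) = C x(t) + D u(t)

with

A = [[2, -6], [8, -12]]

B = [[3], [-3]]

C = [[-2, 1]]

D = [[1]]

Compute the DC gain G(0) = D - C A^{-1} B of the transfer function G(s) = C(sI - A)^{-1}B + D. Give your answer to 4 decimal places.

-2.2500

G(0) = C(-A)^{-1}B + D = -C A^{-1} B + D.
det A = 24, so A^{-1} = (1/24)·adj(A) = [[-1/2, 1/4], [-1/3, 1/12]]
A^{-1} B = [-9/4, -5/4]^T
C A^{-1} B = 13/4
G(0) = D - C A^{-1} B = 1 - (13/4) = -9/4 ≈ -2.2500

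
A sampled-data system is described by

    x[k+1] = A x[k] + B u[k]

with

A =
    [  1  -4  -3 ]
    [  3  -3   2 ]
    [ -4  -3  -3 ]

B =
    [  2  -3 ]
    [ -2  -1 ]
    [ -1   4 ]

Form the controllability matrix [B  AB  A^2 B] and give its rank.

3

AB = [[13, -11], [10, 2], [1, 3]]
A^2B = [[-30, -28], [11, -33], [-85, 29]]
Controllability matrix C = [B  AB  A^2B] = [[2, -3, 13, -11, -30, -28], [-2, -1, 10, 2, 11, -33], [-1, 4, 1, 3, -85, 29]]
Take the 3×3 submatrix of C formed by columns 1, 2, 3: [[2, -3, 13], [-2, -1, 10], [-1, 4, 1]]. Its determinant is 2·((-1)·1 - 10·4) - (-3)·((-2)·1 - 10·(-1)) + 13·((-2)·4 - (-1)·(-1)) = 2·(-41) - (-3)·8 + 13·(-9) = -175 ≠ 0.
So rank(C) ≥ 3; since C has 3 rows, rank(C) = 3.
rank(C) = 3 = n, so the pair (A, B) is completely controllable.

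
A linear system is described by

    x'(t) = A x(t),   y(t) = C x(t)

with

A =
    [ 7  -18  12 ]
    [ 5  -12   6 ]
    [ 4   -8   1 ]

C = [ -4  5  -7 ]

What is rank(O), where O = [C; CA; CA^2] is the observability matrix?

2

CA = [[-31, 68, -25]]
CA^2 = [[23, -58, 11]]
Observability matrix O = [C; CA; CA^2] = [[-4, 5, -7], [-31, 68, -25], [23, -58, 11]]
The columns c1, c2, c3 of O are linearly dependent: -3·c1 - c2 + c3 = 0 (check each entry), so rank(O) ≤ 2.
The 2×2 minor from rows 1, 2, columns 1, 2 is (-4)·68 - 5·(-31) = -272 - (-155) = -117 ≠ 0, so rank(O) = 2.
rank(O) = 2 < n = 3, so the pair (A, C) is not completely observable.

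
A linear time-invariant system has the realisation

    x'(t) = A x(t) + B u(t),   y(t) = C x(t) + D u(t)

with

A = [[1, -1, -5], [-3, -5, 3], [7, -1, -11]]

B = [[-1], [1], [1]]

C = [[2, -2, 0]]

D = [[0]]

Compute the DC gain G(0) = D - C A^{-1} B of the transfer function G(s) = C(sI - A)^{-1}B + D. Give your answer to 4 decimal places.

G(0) = C(-A)^{-1}B + D = -C A^{-1} B + D.
det A = -120, so A^{-1} = (1/-120)·adj(A) = [[-29/60, 1/20, 7/30], [1/10, -1/5, -1/10], [-19/60, 1/20, 1/15]]
A^{-1} B = [23/30, -2/5, 13/30]^T
C A^{-1} B = 7/3
G(0) = D - C A^{-1} B = 0 - (7/3) = -7/3 ≈ -2.3333

-2.3333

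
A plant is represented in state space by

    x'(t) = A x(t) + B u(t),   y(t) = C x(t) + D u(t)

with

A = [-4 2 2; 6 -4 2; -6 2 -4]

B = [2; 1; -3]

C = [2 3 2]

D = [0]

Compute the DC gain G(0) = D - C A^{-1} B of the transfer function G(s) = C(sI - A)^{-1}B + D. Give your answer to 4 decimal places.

G(0) = C(-A)^{-1}B + D = -C A^{-1} B + D.
det A = -48, so A^{-1} = (1/-48)·adj(A) = [[-1/4, -1/4, -1/4], [-1/4, -7/12, -5/12], [1/4, 1/12, -1/12]]
A^{-1} B = [0, 1/6, 5/6]^T
C A^{-1} B = 13/6
G(0) = D - C A^{-1} B = 0 - (13/6) = -13/6 ≈ -2.1667

-2.1667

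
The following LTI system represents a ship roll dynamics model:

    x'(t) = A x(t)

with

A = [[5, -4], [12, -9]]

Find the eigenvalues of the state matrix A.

det(sI - A) = s^2 - (tr A)s + det A, with tr A = 5 + (-9) = -4 and det A = 5·(-9) - (-4)·12 = -45 - (-48) = 3.
So p(s) = det(sI - A) = s^2 + 4s + 3.
Factor s^2 + 4s + 3: two numbers with sum -4 and product 3 are -1 and -3, so s^2 + 4s + 3 = (s + 1)(s + 3).
Hence p(s) = (s + 1) (s + 3), with roots -3, -1.
All eigenvalues have negative real part, so the system is asymptotically stable.

-3, -1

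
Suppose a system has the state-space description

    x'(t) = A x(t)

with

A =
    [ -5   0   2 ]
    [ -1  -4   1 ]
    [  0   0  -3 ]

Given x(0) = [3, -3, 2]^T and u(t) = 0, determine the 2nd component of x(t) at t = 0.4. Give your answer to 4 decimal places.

-0.6723

det(sI - A) = s^3 - (tr A)s^2 + (M11 + M22 + M33)s - det A, where Mii is the 2×2 principal minor of A obtained by deleting row i and column i.
tr A = (-5) + (-4) + (-3) = -12; M11 = (-4)·(-3) - 1·0 = 12 - 0 = 12; M22 = (-5)·(-3) - 2·0 = 15 - 0 = 15; M33 = (-5)·(-4) - 0·(-1) = 20 - 0 = 20; sum of minors = 47.
det A = (-5)·((-4)·(-3) - 1·0) - 0·((-1)·(-3) - 1·0) + 2·((-1)·0 - (-4)·0) = (-5)·12 - 0·3 + 2·0 = -60.
So p(s) = det(sI - A) = s^3 + 12s^2 + 47s + 60.
Rational-root test: any integer root divides 60. Testing small divisors, s = -3 works: p(-3) = -27 + 108 + (-141) + 60 = 0, so (s + 3) is a factor.
Dividing, p(s) = (s + 3)(s^2 + 9s + 20).
Factor s^2 + 9s + 20: two numbers with sum -9 and product 20 are -4 and -5, so s^2 + 9s + 20 = (s + 4)(s + 5).
Hence p(s) = (s + 3) (s + 4) (s + 5), with roots -5, -4, -3.
The eigenvalues -5, -4, -3 are distinct and real, so A is diagonalisable and x(t) = e^{At} x(0) = V diag(e^{λ_i t}) V^{-1} x(0), where the columns of V are the eigenvectors.
λ = -5: A - (-5)I = [[0, 0, 2], [-1, 1, 1], [0, 0, 2]]. v must be orthogonal to every row; (row 1) × (row 2) = [-2, -2, 0], so take v_1 = [1, 1, 0]^T.
λ = -4: A - (-4)I = [[-1, 0, 2], [-1, 0, 1], [0, 0, 1]]. v must be orthogonal to every row; (row 1) × (row 2) = [0, -1, 0], so take v_2 = [0, 1, 0]^T.
λ = -3: A - (-3)I = [[-2, 0, 2], [-1, -1, 1], [0, 0, 0]]. v must be orthogonal to every row; (row 1) × (row 2) = [2, 0, 2], so take v_3 = [1, 0, 1]^T.
V = [v_1 v_2 v_3] = [[1, 0, 1], [1, 1, 0], [0, 0, 1]] has det V = 1, so V^{-1} = adj(V)/det V = [[1, 0, -1], [-1, 1, 1], [0, 0, 1]].
Modal coordinates z(0) = V^{-1} x(0): 1·3 + 0·(-3) + (-1)·2 = 1; (-1)·3 + 1·(-3) + 1·2 = -4; 0·3 + 0·(-3) + 1·2 = 2; so z(0) = [1, -4, 2]^T.
x_2(t) = Σ_i (v_i)_2 · z_i(0) · e^{λ_i t} (row 2 of V times the modal terms).
x_2(0.4) = 1·1·e^{-5·0.4} + 1·(-4)·e^{-4·0.4} + 0·2·e^{-3·0.4} = 1·0.135335 + (-4)·0.201897 + 0·0.301194 = -0.6723.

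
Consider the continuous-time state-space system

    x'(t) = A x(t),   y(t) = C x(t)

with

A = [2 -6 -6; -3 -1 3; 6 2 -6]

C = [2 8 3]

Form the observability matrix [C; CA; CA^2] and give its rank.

2

CA = [[-2, -14, -6]]
CA^2 = [[2, 14, 6]]
Observability matrix O = [C; CA; CA^2] = [[2, 8, 3], [-2, -14, -6], [2, 14, 6]]
The columns c1, c2, c3 of O are linearly dependent: c1 - c2 + 2·c3 = 0 (check each entry), so rank(O) ≤ 2.
The 2×2 minor from rows 1, 2, columns 1, 2 is 2·(-14) - 8·(-2) = -28 - (-16) = -12 ≠ 0, so rank(O) = 2.
rank(O) = 2 < n = 3, so the pair (A, C) is not completely observable.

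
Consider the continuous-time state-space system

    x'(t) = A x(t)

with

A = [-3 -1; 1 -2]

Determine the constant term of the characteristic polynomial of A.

For a 2×2 matrix, det(sI - A) = s^2 - (tr A)s + det A.
tr A = -5, det A = 7.
So p(s) = s^2 + 5s + 7.
The constant term is 7.

7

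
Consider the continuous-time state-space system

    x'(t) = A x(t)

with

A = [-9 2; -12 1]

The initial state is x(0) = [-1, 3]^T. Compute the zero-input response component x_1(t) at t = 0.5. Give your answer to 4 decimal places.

0.6231

det(sI - A) = s^2 - (tr A)s + det A, with tr A = (-9) + 1 = -8 and det A = (-9)·1 - 2·(-12) = -9 - (-24) = 15.
So p(s) = det(sI - A) = s^2 + 8s + 15.
Factor s^2 + 8s + 15: two numbers with sum -8 and product 15 are -3 and -5, so s^2 + 8s + 15 = (s + 3)(s + 5).
Hence p(s) = (s + 3) (s + 5), with roots -5, -3.
The eigenvalues -5, -3 are distinct and real, so A is diagonalisable and x(t) = e^{At} x(0) = V diag(e^{λ_i t}) V^{-1} x(0), where the columns of V are the eigenvectors.
λ = -5: A - (-5)I = [[-4, 2], [-12, 6]]. Row 1 gives (-4)·v1 + 2·v2 = 0, so take v_1 = [-1, -2]^T.
λ = -3: A - (-3)I = [[-6, 2], [-12, 4]]. Row 1 gives (-6)·v1 + 2·v2 = 0, so take v_2 = [1, 3]^T.
V = [v_1 v_2] = [[-1, 1], [-2, 3]] has det V = -1, so V^{-1} = adj(V)/det V = [[-3, 1], [-2, 1]].
Modal coordinates z(0) = V^{-1} x(0): (-3)·(-1) + 1·3 = 6; (-2)·(-1) + 1·3 = 5; so z(0) = [6, 5]^T.
x_1(t) = Σ_i (v_i)_1 · z_i(0) · e^{λ_i t} (row 1 of V times the modal terms).
x_1(0.5) = (-1)·6·e^{-5·0.5} + 1·5·e^{-3·0.5} = (-6)·0.082085 + 5·0.223130 = 0.6231.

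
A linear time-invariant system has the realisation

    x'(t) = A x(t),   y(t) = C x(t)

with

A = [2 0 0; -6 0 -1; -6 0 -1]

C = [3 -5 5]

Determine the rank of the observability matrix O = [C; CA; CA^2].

2

CA = [[6, 0, 0]]
CA^2 = [[12, 0, 0]]
Observability matrix O = [C; CA; CA^2] = [[3, -5, 5], [6, 0, 0], [12, 0, 0]]
The columns c1, c2, c3 of O are linearly dependent: c2 + c3 = 0 (check each entry), so rank(O) ≤ 2.
The 2×2 minor from rows 1, 2, columns 1, 2 is 3·0 - (-5)·6 = 0 - (-30) = 30 ≠ 0, so rank(O) = 2.
rank(O) = 2 < n = 3, so the pair (A, C) is not completely observable.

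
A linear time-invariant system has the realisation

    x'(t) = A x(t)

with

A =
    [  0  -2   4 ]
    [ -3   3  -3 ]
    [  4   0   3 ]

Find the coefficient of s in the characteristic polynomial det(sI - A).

-13

Expand det(sI - A) for the 3×3 matrix.
p(s) = s^3 - 6s^2 - 13s + 42.
(Check: constant term = det(-A) = (-1)^3 det A = 42; coefficient of s^2 = -tr A = -6.)
The coefficient of s is -13.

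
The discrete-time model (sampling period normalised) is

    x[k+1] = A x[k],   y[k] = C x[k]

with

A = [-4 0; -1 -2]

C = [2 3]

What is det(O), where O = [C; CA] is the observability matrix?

21

CA = [[-11, -6]]
Observability matrix O = [C; CA] = [[2, 3], [-11, -6]]
det(O) = 2·(-6) - 3·(-11) = -12 - (-33) = 21
Since det(O) ≠ 0, rank(O) = 2 and the system is completely observable.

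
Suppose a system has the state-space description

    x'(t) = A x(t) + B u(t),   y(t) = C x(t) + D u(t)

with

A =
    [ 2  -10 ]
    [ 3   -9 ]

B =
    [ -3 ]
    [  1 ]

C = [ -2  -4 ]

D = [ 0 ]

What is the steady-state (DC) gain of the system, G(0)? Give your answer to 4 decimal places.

9.8333

G(0) = C(-A)^{-1}B + D = -C A^{-1} B + D.
det A = 12, so A^{-1} = (1/12)·adj(A) = [[-3/4, 5/6], [-1/4, 1/6]]
A^{-1} B = [37/12, 11/12]^T
C A^{-1} B = -59/6
G(0) = D - C A^{-1} B = 0 - (-59/6) = 59/6 ≈ 9.8333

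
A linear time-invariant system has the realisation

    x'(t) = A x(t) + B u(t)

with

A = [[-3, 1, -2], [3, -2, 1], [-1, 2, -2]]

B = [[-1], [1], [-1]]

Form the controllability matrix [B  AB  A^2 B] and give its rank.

AB = [[6], [-6], [5]]
A^2B = [[-34], [35], [-28]]
Controllability matrix C = [B  AB  A^2B] = [[-1, 6, -34], [1, -6, 35], [-1, 5, -28]]
det(C) = (-1)·((-6)·(-28) - 35·5) - 6·(1·(-28) - 35·(-1)) + (-34)·(1·5 - (-6)·(-1)) = (-1)·(-7) - 6·7 + (-34)·(-1) = -1 ≠ 0, so rank(C) = 3.
rank(C) = 3 = n, so the pair (A, B) is completely controllable.

3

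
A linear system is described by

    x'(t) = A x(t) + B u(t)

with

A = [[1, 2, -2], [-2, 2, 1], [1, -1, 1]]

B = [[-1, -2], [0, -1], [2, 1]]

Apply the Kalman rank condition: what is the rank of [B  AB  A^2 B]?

3

AB = [[-5, -6], [4, 3], [1, 0]]
A^2B = [[1, 0], [19, 18], [-8, -9]]
Controllability matrix C = [B  AB  A^2B] = [[-1, -2, -5, -6, 1, 0], [0, -1, 4, 3, 19, 18], [2, 1, 1, 0, -8, -9]]
Take the 3×3 submatrix of C formed by columns 1, 2, 3: [[-1, -2, -5], [0, -1, 4], [2, 1, 1]]. Its determinant is (-1)·((-1)·1 - 4·1) - (-2)·(0·1 - 4·2) + (-5)·(0·1 - (-1)·2) = (-1)·(-5) - (-2)·(-8) + (-5)·2 = -21 ≠ 0.
So rank(C) ≥ 3; since C has 3 rows, rank(C) = 3.
rank(C) = 3 = n, so the pair (A, B) is completely controllable.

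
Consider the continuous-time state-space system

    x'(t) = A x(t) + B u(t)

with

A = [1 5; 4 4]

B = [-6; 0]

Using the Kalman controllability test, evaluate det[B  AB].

AB = [[-6], [-24]]
Controllability matrix C = [B  AB] = [[-6, -6], [0, -24]]
det(C) = (-6)·(-24) - (-6)·0 = 144 - 0 = 144
Since det(C) ≠ 0, rank(C) = 2 and the system is completely controllable.

144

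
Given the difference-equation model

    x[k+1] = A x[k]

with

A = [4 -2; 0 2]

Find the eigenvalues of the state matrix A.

2, 4

det(zI - A) = z^2 - (tr A)z + det A, with tr A = 4 + 2 = 6 and det A = 4·2 - (-2)·0 = 8 - 0 = 8.
So p(z) = det(zI - A) = z^2 - 6z + 8.
Factor z^2 - 6z + 8: two numbers with sum 6 and product 8 are 4 and 2, so z^2 - 6z + 8 = (z - 4)(z - 2).
Hence p(z) = (z - 4) (z - 2), with roots 2, 4.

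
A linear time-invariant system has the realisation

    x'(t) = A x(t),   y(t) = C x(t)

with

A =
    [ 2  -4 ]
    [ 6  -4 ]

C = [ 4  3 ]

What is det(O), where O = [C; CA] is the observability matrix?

CA = [[26, -28]]
Observability matrix O = [C; CA] = [[4, 3], [26, -28]]
det(O) = 4·(-28) - 3·26 = -112 - 78 = -190
Since det(O) ≠ 0, rank(O) = 2 and the system is completely observable.

-190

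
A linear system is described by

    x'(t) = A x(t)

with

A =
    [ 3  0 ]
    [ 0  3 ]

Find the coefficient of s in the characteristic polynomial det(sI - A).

-6

For a 2×2 matrix, det(sI - A) = s^2 - (tr A)s + det A.
tr A = 6, det A = 9.
So p(s) = s^2 - 6s + 9.
The coefficient of s is -6.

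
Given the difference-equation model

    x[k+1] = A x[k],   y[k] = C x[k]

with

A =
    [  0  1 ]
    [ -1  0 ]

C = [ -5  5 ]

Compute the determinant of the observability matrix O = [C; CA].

50

CA = [[-5, -5]]
Observability matrix O = [C; CA] = [[-5, 5], [-5, -5]]
det(O) = (-5)·(-5) - 5·(-5) = 25 - (-25) = 50
Since det(O) ≠ 0, rank(O) = 2 and the system is completely observable.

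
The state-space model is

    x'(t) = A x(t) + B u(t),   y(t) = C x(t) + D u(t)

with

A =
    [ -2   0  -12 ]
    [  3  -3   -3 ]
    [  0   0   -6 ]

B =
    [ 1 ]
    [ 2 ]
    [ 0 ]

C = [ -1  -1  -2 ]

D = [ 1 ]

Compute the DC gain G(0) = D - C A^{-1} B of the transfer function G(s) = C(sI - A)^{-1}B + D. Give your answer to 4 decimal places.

-0.6667

G(0) = C(-A)^{-1}B + D = -C A^{-1} B + D.
det A = -36, so A^{-1} = (1/-36)·adj(A) = [[-1/2, 0, 1], [-1/2, -1/3, 7/6], [0, 0, -1/6]]
A^{-1} B = [-1/2, -7/6, 0]^T
C A^{-1} B = 5/3
G(0) = D - C A^{-1} B = 1 - (5/3) = -2/3 ≈ -0.6667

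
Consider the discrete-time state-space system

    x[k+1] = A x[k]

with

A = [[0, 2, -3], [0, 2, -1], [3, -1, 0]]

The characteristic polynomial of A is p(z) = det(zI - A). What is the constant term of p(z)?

-12

Expand det(zI - A) for the 3×3 matrix.
p(z) = z^3 - 2z^2 + 8z - 12.
(Check: constant term = det(-A) = (-1)^3 det A = -12; coefficient of z^2 = -tr A = -2.)
The constant term is -12.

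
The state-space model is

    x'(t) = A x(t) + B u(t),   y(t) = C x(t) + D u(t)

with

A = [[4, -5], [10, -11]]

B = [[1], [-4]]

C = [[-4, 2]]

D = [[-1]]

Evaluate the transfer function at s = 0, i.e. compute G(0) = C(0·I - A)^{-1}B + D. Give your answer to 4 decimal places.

-13.0000

G(0) = C(-A)^{-1}B + D = -C A^{-1} B + D.
det A = 6, so A^{-1} = (1/6)·adj(A) = [[-11/6, 5/6], [-5/3, 2/3]]
A^{-1} B = [-31/6, -13/3]^T
C A^{-1} B = 12
G(0) = D - C A^{-1} B = -1 - (12) = -13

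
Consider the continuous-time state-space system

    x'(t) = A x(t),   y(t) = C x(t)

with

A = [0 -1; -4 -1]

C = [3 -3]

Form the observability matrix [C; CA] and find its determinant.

CA = [[12, 0]]
Observability matrix O = [C; CA] = [[3, -3], [12, 0]]
det(O) = 3·0 - (-3)·12 = 0 - (-36) = 36
Since det(O) ≠ 0, rank(O) = 2 and the system is completely observable.

36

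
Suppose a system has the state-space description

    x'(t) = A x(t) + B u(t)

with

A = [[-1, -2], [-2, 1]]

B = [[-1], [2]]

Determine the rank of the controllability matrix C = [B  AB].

2

AB = [[-3], [4]]
Controllability matrix C = [B  AB] = [[-1, -3], [2, 4]]
det(C) = (-1)·4 - (-3)·2 = -4 - (-6) = 2 ≠ 0, so rank(C) = 2.
rank(C) = 2 = n, so the pair (A, B) is completely controllable.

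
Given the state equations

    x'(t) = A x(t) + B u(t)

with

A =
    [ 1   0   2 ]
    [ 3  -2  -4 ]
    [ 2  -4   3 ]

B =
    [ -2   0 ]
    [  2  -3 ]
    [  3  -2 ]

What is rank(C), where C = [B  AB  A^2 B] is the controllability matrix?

AB = [[4, -4], [-22, 14], [-3, 6]]
A^2B = [[-2, 8], [68, -64], [87, -46]]
Controllability matrix C = [B  AB  A^2B] = [[-2, 0, 4, -4, -2, 8], [2, -3, -22, 14, 68, -64], [3, -2, -3, 6, 87, -46]]
Take the 3×3 submatrix of C formed by columns 1, 2, 3: [[-2, 0, 4], [2, -3, -22], [3, -2, -3]]. Its determinant is (-2)·((-3)·(-3) - (-22)·(-2)) - 0·(2·(-3) - (-22)·3) + 4·(2·(-2) - (-3)·3) = (-2)·(-35) - 0·60 + 4·5 = 90 ≠ 0.
So rank(C) ≥ 3; since C has 3 rows, rank(C) = 3.
rank(C) = 3 = n, so the pair (A, B) is completely controllable.

3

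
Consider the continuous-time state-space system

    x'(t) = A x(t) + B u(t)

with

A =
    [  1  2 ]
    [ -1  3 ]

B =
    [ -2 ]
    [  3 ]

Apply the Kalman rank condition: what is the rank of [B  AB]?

AB = [[4], [11]]
Controllability matrix C = [B  AB] = [[-2, 4], [3, 11]]
det(C) = (-2)·11 - 4·3 = -22 - 12 = -34 ≠ 0, so rank(C) = 2.
rank(C) = 2 = n, so the pair (A, B) is completely controllable.

2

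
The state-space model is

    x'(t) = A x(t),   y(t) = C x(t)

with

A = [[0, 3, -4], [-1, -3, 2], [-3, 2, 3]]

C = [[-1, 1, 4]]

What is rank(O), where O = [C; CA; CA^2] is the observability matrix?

CA = [[-13, 2, 18]]
CA^2 = [[-56, -9, 110]]
Observability matrix O = [C; CA; CA^2] = [[-1, 1, 4], [-13, 2, 18], [-56, -9, 110]]
det(O) = (-1)·(2·110 - 18·(-9)) - 1·((-13)·110 - 18·(-56)) + 4·((-13)·(-9) - 2·(-56)) = (-1)·382 - 1·(-422) + 4·229 = 956 ≠ 0, so rank(O) = 3.
rank(O) = 3 = n, so the pair (A, C) is completely observable.

3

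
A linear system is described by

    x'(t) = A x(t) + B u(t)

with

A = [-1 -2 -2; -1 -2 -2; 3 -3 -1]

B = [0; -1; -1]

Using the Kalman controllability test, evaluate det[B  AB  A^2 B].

AB = [[4], [4], [4]]
A^2B = [[-20], [-20], [-4]]
Controllability matrix C = [B  AB  A^2B] = [[0, 4, -20], [-1, 4, -20], [-1, 4, -4]]
Expanding along the first row, det(C) = 0·(4·(-4) - (-20)·4) - 4·((-1)·(-4) - (-20)·(-1)) + (-20)·((-1)·4 - 4·(-1)) = 0·64 - 4·(-16) + (-20)·0 = 64
Since det(C) ≠ 0, rank(C) = 3 and the system is completely controllable.

64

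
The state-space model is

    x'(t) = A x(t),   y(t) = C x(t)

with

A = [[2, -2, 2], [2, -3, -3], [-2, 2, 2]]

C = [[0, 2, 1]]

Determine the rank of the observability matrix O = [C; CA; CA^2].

CA = [[2, -4, -4]]
CA^2 = [[4, 0, 8]]
Observability matrix O = [C; CA; CA^2] = [[0, 2, 1], [2, -4, -4], [4, 0, 8]]
det(O) = 0·((-4)·8 - (-4)·0) - 2·(2·8 - (-4)·4) + 1·(2·0 - (-4)·4) = 0·(-32) - 2·32 + 1·16 = -48 ≠ 0, so rank(O) = 3.
rank(O) = 3 = n, so the pair (A, C) is completely observable.

3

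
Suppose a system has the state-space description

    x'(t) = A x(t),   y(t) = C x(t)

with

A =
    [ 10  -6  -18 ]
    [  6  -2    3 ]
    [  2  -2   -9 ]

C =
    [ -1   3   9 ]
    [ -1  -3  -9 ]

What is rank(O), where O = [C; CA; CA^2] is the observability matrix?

2

CA = [[26, -18, -54], [-46, 30, 90]]
CA^2 = [[44, -12, -36], [-100, 36, 108]]
Observability matrix O = [C; CA; CA^2] = [[-1, 3, 9], [-1, -3, -9], [26, -18, -54], [-46, 30, 90], [44, -12, -36], [-100, 36, 108]]
The columns c1, c2, c3 of O are linearly dependent: -3·c2 + c3 = 0 (check each entry), so rank(O) ≤ 2.
The 2×2 minor from rows 1, 2, columns 1, 2 is (-1)·(-3) - 3·(-1) = 3 - (-3) = 6 ≠ 0, so rank(O) = 2.
rank(O) = 2 < n = 3, so the pair (A, C) is not completely observable.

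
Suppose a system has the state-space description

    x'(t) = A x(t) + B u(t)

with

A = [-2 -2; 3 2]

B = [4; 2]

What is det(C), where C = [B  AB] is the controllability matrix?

AB = [[-12], [16]]
Controllability matrix C = [B  AB] = [[4, -12], [2, 16]]
det(C) = 4·16 - (-12)·2 = 64 - (-24) = 88
Since det(C) ≠ 0, rank(C) = 2 and the system is completely controllable.

88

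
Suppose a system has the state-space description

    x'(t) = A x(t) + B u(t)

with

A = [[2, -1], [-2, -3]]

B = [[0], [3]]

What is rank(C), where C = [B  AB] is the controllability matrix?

2

AB = [[-3], [-9]]
Controllability matrix C = [B  AB] = [[0, -3], [3, -9]]
det(C) = 0·(-9) - (-3)·3 = 0 - (-9) = 9 ≠ 0, so rank(C) = 2.
rank(C) = 2 = n, so the pair (A, B) is completely controllable.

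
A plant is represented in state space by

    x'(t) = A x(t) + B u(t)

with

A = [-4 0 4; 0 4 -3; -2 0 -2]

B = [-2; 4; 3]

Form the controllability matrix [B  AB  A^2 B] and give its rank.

3

AB = [[20], [7], [-2]]
A^2B = [[-88], [34], [-36]]
Controllability matrix C = [B  AB  A^2B] = [[-2, 20, -88], [4, 7, 34], [3, -2, -36]]
det(C) = (-2)·(7·(-36) - 34·(-2)) - 20·(4·(-36) - 34·3) + (-88)·(4·(-2) - 7·3) = (-2)·(-184) - 20·(-246) + (-88)·(-29) = 7840 ≠ 0, so rank(C) = 3.
rank(C) = 3 = n, so the pair (A, B) is completely controllable.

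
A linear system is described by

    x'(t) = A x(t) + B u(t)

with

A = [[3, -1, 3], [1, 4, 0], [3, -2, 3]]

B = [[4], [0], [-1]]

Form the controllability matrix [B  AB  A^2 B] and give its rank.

AB = [[9], [4], [9]]
A^2B = [[50], [25], [46]]
Controllability matrix C = [B  AB  A^2B] = [[4, 9, 50], [0, 4, 25], [-1, 9, 46]]
det(C) = 4·(4·46 - 25·9) - 9·(0·46 - 25·(-1)) + 50·(0·9 - 4·(-1)) = 4·(-41) - 9·25 + 50·4 = -189 ≠ 0, so rank(C) = 3.
rank(C) = 3 = n, so the pair (A, B) is completely controllable.

3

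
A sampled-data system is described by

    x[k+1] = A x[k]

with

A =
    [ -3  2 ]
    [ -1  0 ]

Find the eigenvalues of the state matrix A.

-2, -1

det(zI - A) = z^2 - (tr A)z + det A, with tr A = (-3) + 0 = -3 and det A = (-3)·0 - 2·(-1) = 0 - (-2) = 2.
So p(z) = det(zI - A) = z^2 + 3z + 2.
Factor z^2 + 3z + 2: two numbers with sum -3 and product 2 are -1 and -2, so z^2 + 3z + 2 = (z + 1)(z + 2).
Hence p(z) = (z + 1) (z + 2), with roots -2, -1.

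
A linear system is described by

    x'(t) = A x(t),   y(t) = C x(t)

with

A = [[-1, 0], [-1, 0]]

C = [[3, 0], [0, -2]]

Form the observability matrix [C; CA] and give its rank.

CA = [[-3, 0], [2, 0]]
Observability matrix O = [C; CA] = [[3, 0], [0, -2], [-3, 0], [2, 0]]
Take the 2×2 submatrix of O formed by rows 1, 2: [[3, 0], [0, -2]]. Its determinant is 3·(-2) - 0·0 = -6 - 0 = -6 ≠ 0.
So rank(O) ≥ 2; since O has 2 columns, rank(O) = 2.
rank(O) = 2 = n, so the pair (A, C) is completely observable.

2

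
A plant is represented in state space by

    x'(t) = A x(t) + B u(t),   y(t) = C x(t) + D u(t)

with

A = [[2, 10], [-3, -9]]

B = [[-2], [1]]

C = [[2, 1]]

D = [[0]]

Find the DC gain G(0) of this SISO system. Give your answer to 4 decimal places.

-1.0000

G(0) = C(-A)^{-1}B + D = -C A^{-1} B + D.
det A = 12, so A^{-1} = (1/12)·adj(A) = [[-3/4, -5/6], [1/4, 1/6]]
A^{-1} B = [2/3, -1/3]^T
C A^{-1} B = 1
G(0) = D - C A^{-1} B = 0 - (1) = -1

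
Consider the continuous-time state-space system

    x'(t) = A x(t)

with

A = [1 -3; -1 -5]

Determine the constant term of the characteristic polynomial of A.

For a 2×2 matrix, det(sI - A) = s^2 - (tr A)s + det A.
tr A = -4, det A = -8.
So p(s) = s^2 + 4s - 8.
The constant term is -8.

-8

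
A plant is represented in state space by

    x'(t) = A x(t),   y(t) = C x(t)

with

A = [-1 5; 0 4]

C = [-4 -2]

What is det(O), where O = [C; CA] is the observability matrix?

CA = [[4, -28]]
Observability matrix O = [C; CA] = [[-4, -2], [4, -28]]
det(O) = (-4)·(-28) - (-2)·4 = 112 - (-8) = 120
Since det(O) ≠ 0, rank(O) = 2 and the system is completely observable.

120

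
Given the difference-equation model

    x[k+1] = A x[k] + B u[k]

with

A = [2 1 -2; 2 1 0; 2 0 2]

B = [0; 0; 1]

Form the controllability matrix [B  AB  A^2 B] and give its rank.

3

AB = [[-2], [0], [2]]
A^2B = [[-8], [-4], [0]]
Controllability matrix C = [B  AB  A^2B] = [[0, -2, -8], [0, 0, -4], [1, 2, 0]]
det(C) = 0·(0·0 - (-4)·2) - (-2)·(0·0 - (-4)·1) + (-8)·(0·2 - 0·1) = 0·8 - (-2)·4 + (-8)·0 = 8 ≠ 0, so rank(C) = 3.
rank(C) = 3 = n, so the pair (A, B) is completely controllable.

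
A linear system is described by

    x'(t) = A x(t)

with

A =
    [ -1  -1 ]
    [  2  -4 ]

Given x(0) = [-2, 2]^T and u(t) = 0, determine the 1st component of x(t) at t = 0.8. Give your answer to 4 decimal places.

det(sI - A) = s^2 - (tr A)s + det A, with tr A = (-1) + (-4) = -5 and det A = (-1)·(-4) - (-1)·2 = 4 - (-2) = 6.
So p(s) = det(sI - A) = s^2 + 5s + 6.
Factor s^2 + 5s + 6: two numbers with sum -5 and product 6 are -2 and -3, so s^2 + 5s + 6 = (s + 2)(s + 3).
Hence p(s) = (s + 2) (s + 3), with roots -3, -2.
The eigenvalues -3, -2 are distinct and real, so A is diagonalisable and x(t) = e^{At} x(0) = V diag(e^{λ_i t}) V^{-1} x(0), where the columns of V are the eigenvectors.
λ = -3: A - (-3)I = [[2, -1], [2, -1]]. Row 1 gives 2·v1 + (-1)·v2 = 0, so take v_1 = [1, 2]^T.
λ = -2: A - (-2)I = [[1, -1], [2, -2]]. Row 1 gives 1·v1 + (-1)·v2 = 0, so take v_2 = [-1, -1]^T.
V = [v_1 v_2] = [[1, -1], [2, -1]] has det V = 1, so V^{-1} = adj(V)/det V = [[-1, 1], [-2, 1]].
Modal coordinates z(0) = V^{-1} x(0): (-1)·(-2) + 1·2 = 4; (-2)·(-2) + 1·2 = 6; so z(0) = [4, 6]^T.
x_1(t) = Σ_i (v_i)_1 · z_i(0) · e^{λ_i t} (row 1 of V times the modal terms).
x_1(0.8) = 1·4·e^{-3·0.8} + (-1)·6·e^{-2·0.8} = 4·0.090718 + (-6)·0.201897 = -0.8485.

-0.8485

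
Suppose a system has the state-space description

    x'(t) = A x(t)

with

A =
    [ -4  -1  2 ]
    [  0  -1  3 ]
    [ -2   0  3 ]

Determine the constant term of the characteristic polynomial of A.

Expand det(sI - A) for the 3×3 matrix.
p(s) = s^3 + 2s^2 - 7s - 14.
(Check: constant term = det(-A) = (-1)^3 det A = -14; coefficient of s^2 = -tr A = 2.)
The constant term is -14.

-14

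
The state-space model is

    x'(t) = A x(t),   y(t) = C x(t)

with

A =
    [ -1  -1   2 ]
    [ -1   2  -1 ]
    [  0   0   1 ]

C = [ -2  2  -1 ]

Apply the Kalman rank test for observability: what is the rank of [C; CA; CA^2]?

CA = [[0, 6, -7]]
CA^2 = [[-6, 12, -13]]
Observability matrix O = [C; CA; CA^2] = [[-2, 2, -1], [0, 6, -7], [-6, 12, -13]]
det(O) = (-2)·(6·(-13) - (-7)·12) - 2·(0·(-13) - (-7)·(-6)) + (-1)·(0·12 - 6·(-6)) = (-2)·6 - 2·(-42) + (-1)·36 = 36 ≠ 0, so rank(O) = 3.
rank(O) = 3 = n, so the pair (A, C) is completely observable.

3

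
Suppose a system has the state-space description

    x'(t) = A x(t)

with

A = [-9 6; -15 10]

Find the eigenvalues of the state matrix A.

det(sI - A) = s^2 - (tr A)s + det A, with tr A = (-9) + 10 = 1 and det A = (-9)·10 - 6·(-15) = -90 - (-90) = 0.
So p(s) = det(sI - A) = s^2 - s.
Factor s^2 - s: two numbers with sum 1 and product 0 are 1 and 0, so s^2 - s = s(s - 1).
Hence p(s) = s (s - 1), with roots 0, 1.
At least one eigenvalue has non-negative real part, so the system is not asymptotically stable.

0, 1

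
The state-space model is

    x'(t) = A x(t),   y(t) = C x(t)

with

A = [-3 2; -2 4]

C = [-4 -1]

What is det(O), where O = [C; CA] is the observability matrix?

62

CA = [[14, -12]]
Observability matrix O = [C; CA] = [[-4, -1], [14, -12]]
det(O) = (-4)·(-12) - (-1)·14 = 48 - (-14) = 62
Since det(O) ≠ 0, rank(O) = 2 and the system is completely observable.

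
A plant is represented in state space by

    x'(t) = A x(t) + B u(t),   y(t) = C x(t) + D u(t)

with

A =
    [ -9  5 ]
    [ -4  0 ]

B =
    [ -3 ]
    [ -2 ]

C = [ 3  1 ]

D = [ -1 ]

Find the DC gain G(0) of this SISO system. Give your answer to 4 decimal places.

G(0) = C(-A)^{-1}B + D = -C A^{-1} B + D.
det A = 20, so A^{-1} = (1/20)·adj(A) = [[0, -1/4], [1/5, -9/20]]
A^{-1} B = [1/2, 3/10]^T
C A^{-1} B = 9/5
G(0) = D - C A^{-1} B = -1 - (9/5) = -14/5 ≈ -2.8000

-2.8000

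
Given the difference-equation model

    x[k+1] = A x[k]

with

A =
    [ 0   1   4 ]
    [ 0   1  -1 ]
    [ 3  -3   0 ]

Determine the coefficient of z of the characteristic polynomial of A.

Expand det(zI - A) for the 3×3 matrix.
p(z) = z^3 - z^2 - 15z + 15.
(Check: constant term = det(-A) = (-1)^3 det A = 15; coefficient of z^2 = -tr A = -1.)
The coefficient of z is -15.

-15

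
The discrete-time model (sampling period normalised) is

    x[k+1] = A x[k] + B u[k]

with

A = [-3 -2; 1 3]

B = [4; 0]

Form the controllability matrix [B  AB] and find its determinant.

AB = [[-12], [4]]
Controllability matrix C = [B  AB] = [[4, -12], [0, 4]]
det(C) = 4·4 - (-12)·0 = 16 - 0 = 16
Since det(C) ≠ 0, rank(C) = 2 and the system is completely controllable.

16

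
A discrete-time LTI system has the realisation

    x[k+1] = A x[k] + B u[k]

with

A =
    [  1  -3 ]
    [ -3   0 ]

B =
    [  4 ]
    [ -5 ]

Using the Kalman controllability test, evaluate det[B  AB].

AB = [[19], [-12]]
Controllability matrix C = [B  AB] = [[4, 19], [-5, -12]]
det(C) = 4·(-12) - 19·(-5) = -48 - (-95) = 47
Since det(C) ≠ 0, rank(C) = 2 and the system is completely controllable.

47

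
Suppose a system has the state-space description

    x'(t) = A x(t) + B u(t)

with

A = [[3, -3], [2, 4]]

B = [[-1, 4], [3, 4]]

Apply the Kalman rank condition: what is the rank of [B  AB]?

AB = [[-12, 0], [10, 24]]
Controllability matrix C = [B  AB] = [[-1, 4, -12, 0], [3, 4, 10, 24]]
Take the 2×2 submatrix of C formed by columns 1, 2: [[-1, 4], [3, 4]]. Its determinant is (-1)·4 - 4·3 = -4 - 12 = -16 ≠ 0.
So rank(C) ≥ 2; since C has 2 rows, rank(C) = 2.
rank(C) = 2 = n, so the pair (A, B) is completely controllable.

2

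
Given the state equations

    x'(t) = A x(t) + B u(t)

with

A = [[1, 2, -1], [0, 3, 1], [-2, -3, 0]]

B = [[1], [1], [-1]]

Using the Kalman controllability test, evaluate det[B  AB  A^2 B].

AB = [[4], [2], [-5]]
A^2B = [[13], [1], [-14]]
Controllability matrix C = [B  AB  A^2B] = [[1, 4, 13], [1, 2, 1], [-1, -5, -14]]
Expanding along the first row, det(C) = 1·(2·(-14) - 1·(-5)) - 4·(1·(-14) - 1·(-1)) + 13·(1·(-5) - 2·(-1)) = 1·(-23) - 4·(-13) + 13·(-3) = -10
Since det(C) ≠ 0, rank(C) = 3 and the system is completely controllable.

-10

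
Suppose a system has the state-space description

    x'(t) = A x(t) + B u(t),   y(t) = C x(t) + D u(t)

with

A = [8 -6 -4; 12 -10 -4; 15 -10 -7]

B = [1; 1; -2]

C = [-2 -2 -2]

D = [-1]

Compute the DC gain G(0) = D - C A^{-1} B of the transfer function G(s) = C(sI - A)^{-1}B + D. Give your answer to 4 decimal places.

G(0) = C(-A)^{-1}B + D = -C A^{-1} B + D.
det A = -24, so A^{-1} = (1/-24)·adj(A) = [[-5/4, 1/12, 2/3], [-1, -1/6, 2/3], [-5/4, 5/12, 1/3]]
A^{-1} B = [-5/2, -5/2, -3/2]^T
C A^{-1} B = 13
G(0) = D - C A^{-1} B = -1 - (13) = -14

-14.0000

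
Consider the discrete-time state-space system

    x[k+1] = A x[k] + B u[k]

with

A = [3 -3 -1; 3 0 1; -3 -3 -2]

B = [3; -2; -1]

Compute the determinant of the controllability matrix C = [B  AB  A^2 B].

-4281

AB = [[16], [8], [-1]]
A^2B = [[25], [47], [-70]]
Controllability matrix C = [B  AB  A^2B] = [[3, 16, 25], [-2, 8, 47], [-1, -1, -70]]
Expanding along the first row, det(C) = 3·(8·(-70) - 47·(-1)) - 16·((-2)·(-70) - 47·(-1)) + 25·((-2)·(-1) - 8·(-1)) = 3·(-513) - 16·187 + 25·10 = -4281
Since det(C) ≠ 0, rank(C) = 3 and the system is completely controllable.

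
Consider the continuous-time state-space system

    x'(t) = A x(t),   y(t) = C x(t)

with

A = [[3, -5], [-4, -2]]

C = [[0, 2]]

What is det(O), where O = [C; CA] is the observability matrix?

16

CA = [[-8, -4]]
Observability matrix O = [C; CA] = [[0, 2], [-8, -4]]
det(O) = 0·(-4) - 2·(-8) = 0 - (-16) = 16
Since det(O) ≠ 0, rank(O) = 2 and the system is completely observable.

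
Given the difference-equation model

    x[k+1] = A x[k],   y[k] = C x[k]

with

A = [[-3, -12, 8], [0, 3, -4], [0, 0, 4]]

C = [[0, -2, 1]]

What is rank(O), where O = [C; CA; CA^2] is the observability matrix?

CA = [[0, -6, 12]]
CA^2 = [[0, -18, 72]]
Observability matrix O = [C; CA; CA^2] = [[0, -2, 1], [0, -6, 12], [0, -18, 72]]
Column 1 of O is identically zero, so rank(O) ≤ 2.
The 2×2 minor from rows 1, 2, columns 2, 3 is (-2)·12 - 1·(-6) = -24 - (-6) = -18 ≠ 0, so rank(O) = 2.
rank(O) = 2 < n = 3, so the pair (A, C) is not completely observable.

2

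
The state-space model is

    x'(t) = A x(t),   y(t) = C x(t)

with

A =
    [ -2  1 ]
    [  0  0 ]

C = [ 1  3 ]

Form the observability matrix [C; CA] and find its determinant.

CA = [[-2, 1]]
Observability matrix O = [C; CA] = [[1, 3], [-2, 1]]
det(O) = 1·1 - 3·(-2) = 1 - (-6) = 7
Since det(O) ≠ 0, rank(O) = 2 and the system is completely observable.

7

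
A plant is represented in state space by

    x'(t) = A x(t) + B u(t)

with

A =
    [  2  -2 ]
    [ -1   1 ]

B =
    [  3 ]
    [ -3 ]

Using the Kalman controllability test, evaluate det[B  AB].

AB = [[12], [-6]]
Controllability matrix C = [B  AB] = [[3, 12], [-3, -6]]
det(C) = 3·(-6) - 12·(-3) = -18 - (-36) = 18
Since det(C) ≠ 0, rank(C) = 2 and the system is completely controllable.

18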